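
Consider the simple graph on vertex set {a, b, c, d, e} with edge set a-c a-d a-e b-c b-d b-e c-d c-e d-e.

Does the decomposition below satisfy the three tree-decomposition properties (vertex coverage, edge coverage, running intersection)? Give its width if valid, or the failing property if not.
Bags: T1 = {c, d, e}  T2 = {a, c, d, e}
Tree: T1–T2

A tree decomposition must satisfy three properties: every vertex lies in some bag; for every edge, both endpoints lie together in some bag; and for every vertex, the bags containing it form a connected subtree. Here vertex b appears in no bag, so the decomposition is invalid.

No — vertex b appears in no bag.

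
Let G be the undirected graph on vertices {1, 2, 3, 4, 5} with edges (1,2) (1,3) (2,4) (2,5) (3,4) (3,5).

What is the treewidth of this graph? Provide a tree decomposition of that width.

Treewidth 2.
Bags: B1 = {2, 3, 5}  B2 = {1, 2, 3}  B3 = {2, 3, 4}
Tree: B1–B2, B2–B3

Every bag has size at most 3, so the width is 3 − 1 = 2 and tw(G) ≤ 2. For the lower bound, G contains the cycle 2–5–3–1–2, so G is not a forest; only forests have treewidth ≤ 1, hence tw(G) ≥ 2. Therefore the treewidth is 2.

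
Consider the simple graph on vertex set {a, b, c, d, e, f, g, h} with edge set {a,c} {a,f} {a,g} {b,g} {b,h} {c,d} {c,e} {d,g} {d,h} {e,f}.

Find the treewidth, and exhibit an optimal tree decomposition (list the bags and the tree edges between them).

Every bag has size at most 3, so the width is 3 − 1 = 2 and tw(G) ≤ 2. For the lower bound, G contains the cycle f–e–c–a–f, so G is not a forest; only forests have treewidth ≤ 1, hence tw(G) ≥ 2. Therefore the treewidth is 2.

Treewidth 2.
Bags: B1 = {a, e, f}  B2 = {a, c, e}  B3 = {a, c, g}  B4 = {c, d, g}  B5 = {b, d, g}  B6 = {b, d, h}
Tree: B1–B2, B2–B3, B3–B4, B4–B5, B5–B6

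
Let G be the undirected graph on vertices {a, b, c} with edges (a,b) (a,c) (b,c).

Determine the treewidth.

A width-2 tree decomposition is:
Bags: B1 = {a, b, c}
Tree: (single bag)
A single bag containing all 3 vertices is trivially a valid decomposition of width 2. Conversely, {a, b, c} is a clique of size 3, and the vertices of any clique must share a bag in every tree decomposition; so some bag has ≥ 3 vertices and tw(G) ≥ 2. Hence tw(G) = 2 exactly.

2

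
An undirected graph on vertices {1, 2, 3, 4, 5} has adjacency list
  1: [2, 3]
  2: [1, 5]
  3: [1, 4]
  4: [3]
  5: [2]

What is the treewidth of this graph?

1

A width-1 tree decomposition is:
Bags: B1 = {2, 5}  B2 = {1, 2}  B3 = {1, 3}  B4 = {3, 4}
Tree: B1–B2, B2–B3, B3–B4
The largest bag has 2 vertices, giving width 1; this decomposition certifies tw(G) ≤ 1. G has an edge, so its treewidth is at least 1. Hence tw(G) = 1 exactly.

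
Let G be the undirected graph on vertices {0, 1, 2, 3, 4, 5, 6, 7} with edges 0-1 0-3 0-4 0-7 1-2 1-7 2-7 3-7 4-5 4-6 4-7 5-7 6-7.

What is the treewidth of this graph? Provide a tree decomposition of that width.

The largest bag has 3 vertices, giving width 2; this decomposition certifies tw(G) ≤ 2. On the other hand G contains the 3-clique {0, 1, 7}. A clique must lie in a single bag of any decomposition, so no decomposition can have width below 2. Hence tw(G) = 2 exactly.

Treewidth 2.
Bags: B1 = {0, 1, 7}  B2 = {1, 2, 7}  B3 = {0, 4, 7}  B4 = {4, 6, 7}  B5 = {0, 3, 7}  B6 = {4, 5, 7}
Tree: B1–B2, B1–B3, B3–B4, B1–B5, B3–B6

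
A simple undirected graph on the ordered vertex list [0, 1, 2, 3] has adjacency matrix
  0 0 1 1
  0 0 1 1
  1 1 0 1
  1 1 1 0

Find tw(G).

2

A width-2 tree decomposition is:
Bags: B1 = {0, 2, 3}  B2 = {1, 2, 3}
Tree: B1–B2
The largest bag has 3 vertices, giving width 2; this decomposition certifies tw(G) ≤ 2. For the lower bound, the 3 vertices {0, 2, 3} are pairwise adjacent, and any tree decomposition puts a clique entirely inside one bag — forcing width ≥ 2. The upper and lower bounds meet at 2, so that is the treewidth.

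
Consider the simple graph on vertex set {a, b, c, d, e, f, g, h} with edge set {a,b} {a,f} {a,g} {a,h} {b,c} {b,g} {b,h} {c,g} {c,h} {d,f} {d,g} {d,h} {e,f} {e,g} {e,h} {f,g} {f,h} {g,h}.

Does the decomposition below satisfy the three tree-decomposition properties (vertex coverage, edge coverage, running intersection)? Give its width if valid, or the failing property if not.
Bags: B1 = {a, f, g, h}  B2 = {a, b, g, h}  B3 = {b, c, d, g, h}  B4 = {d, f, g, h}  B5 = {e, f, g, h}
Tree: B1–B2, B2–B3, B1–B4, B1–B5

No — bags containing vertex d are not connected in the tree.

A tree decomposition must satisfy three properties: every vertex lies in some bag; for every edge, both endpoints lie together in some bag; and for every vertex, the bags containing it form a connected subtree. Here bags containing vertex d are not connected in the tree, so the decomposition is invalid.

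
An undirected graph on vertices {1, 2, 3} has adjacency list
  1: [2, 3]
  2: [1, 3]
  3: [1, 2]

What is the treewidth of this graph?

2

A width-2 tree decomposition is:
Bags: B1 = {1, 2, 3}
Tree: (single bag)
A single bag containing all 3 vertices is trivially a valid decomposition of width 2. On the other hand G contains the 3-clique {1, 2, 3}. A clique must lie in a single bag of any decomposition, so no decomposition can have width below 2. Therefore the treewidth is 2.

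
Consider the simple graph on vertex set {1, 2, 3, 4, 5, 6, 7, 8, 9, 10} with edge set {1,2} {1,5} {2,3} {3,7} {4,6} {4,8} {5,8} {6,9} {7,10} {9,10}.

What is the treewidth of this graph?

2

A width-2 tree decomposition is:
Bags: B1 = {1, 5, 8}  B2 = {1, 2, 8}  B3 = {2, 3, 8}  B4 = {3, 7, 8}  B5 = {7, 8, 10}  B6 = {8, 9, 10}  B7 = {6, 8, 9}  B8 = {4, 6, 8}
Tree: B1–B2, B2–B3, B3–B4, B4–B5, B5–B6, B6–B7, B7–B8
Every bag has size at most 3, so the width is 3 − 1 = 2 and tw(G) ≤ 2. For the lower bound, G contains the cycle 8–5–1–2–3–7–10–9–6–4–8, so G is not a forest; only forests have treewidth ≤ 1, hence tw(G) ≥ 2. Combining the bounds, tw(G) = 2.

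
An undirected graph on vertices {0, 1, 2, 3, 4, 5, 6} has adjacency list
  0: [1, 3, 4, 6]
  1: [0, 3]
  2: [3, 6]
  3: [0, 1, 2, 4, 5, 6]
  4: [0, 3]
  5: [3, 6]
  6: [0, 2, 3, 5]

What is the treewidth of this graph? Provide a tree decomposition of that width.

Treewidth 2.
One such decomposition:
Bags: B1 = {0, 3, 6}  B2 = {3, 5, 6}  B3 = {0, 3, 4}  B4 = {2, 3, 6}  B5 = {0, 1, 3}
Tree: B1–B2, B1–B3, B1–B4, B3–B5

Each bag holds 3 vertices, so the decomposition has width 2, which upper-bounds the treewidth. Conversely, {0, 1, 3} is a clique of size 3, and the vertices of any clique must share a bag in every tree decomposition; so some bag has ≥ 3 vertices and tw(G) ≥ 2. Hence tw(G) = 2 exactly.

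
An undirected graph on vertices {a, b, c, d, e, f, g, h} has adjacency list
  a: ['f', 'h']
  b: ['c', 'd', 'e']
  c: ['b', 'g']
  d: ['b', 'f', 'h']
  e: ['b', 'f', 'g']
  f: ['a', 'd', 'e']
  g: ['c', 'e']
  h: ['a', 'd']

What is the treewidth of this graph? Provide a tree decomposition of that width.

Every bag has size at most 3, so the width is 3 − 1 = 2 and tw(G) ≤ 2. Since g–c–b–e–g is a cycle in G, G is not acyclic. Forests are exactly the graphs of treewidth ≤ 1, so tw(G) ≥ 2. The upper and lower bounds meet at 2, so that is the treewidth.

Treewidth 2.
Bags: B1 = {c, e, g}  B2 = {b, c, e}  B3 = {b, e, f}  B4 = {b, d, f}  B5 = {a, d, f}  B6 = {a, d, h}
Tree: B1–B2, B2–B3, B3–B4, B4–B5, B5–B6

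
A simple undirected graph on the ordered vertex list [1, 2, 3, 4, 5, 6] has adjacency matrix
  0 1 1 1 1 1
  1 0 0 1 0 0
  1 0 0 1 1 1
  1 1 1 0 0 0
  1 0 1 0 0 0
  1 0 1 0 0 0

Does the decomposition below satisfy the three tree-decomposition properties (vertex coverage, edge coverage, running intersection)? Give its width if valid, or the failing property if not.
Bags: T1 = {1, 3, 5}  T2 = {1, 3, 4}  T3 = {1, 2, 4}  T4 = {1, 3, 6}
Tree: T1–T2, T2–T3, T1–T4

Yes; width 2.

Every vertex of G appears in some bag (union = {1, 2, 3, 4, 5, 6}); every edge is covered by a bag; and for each vertex v the set of bags containing v is connected in the bag tree. The decomposition is therefore valid. The largest bag has 3 vertices, so the width is 2.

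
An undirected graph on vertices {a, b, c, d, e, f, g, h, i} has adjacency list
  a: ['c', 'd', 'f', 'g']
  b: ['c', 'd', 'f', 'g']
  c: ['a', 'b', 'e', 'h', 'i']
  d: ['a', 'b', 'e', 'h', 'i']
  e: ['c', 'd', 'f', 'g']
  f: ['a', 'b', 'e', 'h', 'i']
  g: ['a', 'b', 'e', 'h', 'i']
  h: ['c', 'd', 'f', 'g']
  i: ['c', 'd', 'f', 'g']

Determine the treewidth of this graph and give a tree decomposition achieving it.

Each bag holds 5 vertices, so the decomposition has width 4, which upper-bounds the treewidth. For the lower bound: the 5 vertex sets {b,f}, {a,g}, {c,i}, {d}, {e} are disjoint, each induces a connected subgraph, and every pair is joined by at least one edge of G. Contracting each set to a single vertex therefore yields K_{5} as a minor, and since treewidth is minor-monotone, tw(G) ≥ tw(K_{5}) = 4. Therefore the treewidth is 4.

Treewidth 4.
One optimal decomposition is:
Bags: B1 = {b, c, d, f, g}  B2 = {a, c, d, f, g}  B3 = {c, d, f, g, i}  B4 = {c, d, e, f, g}  B5 = {c, d, f, g, h}
Tree: B1–B2, B2–B3, B3–B4, B4–B5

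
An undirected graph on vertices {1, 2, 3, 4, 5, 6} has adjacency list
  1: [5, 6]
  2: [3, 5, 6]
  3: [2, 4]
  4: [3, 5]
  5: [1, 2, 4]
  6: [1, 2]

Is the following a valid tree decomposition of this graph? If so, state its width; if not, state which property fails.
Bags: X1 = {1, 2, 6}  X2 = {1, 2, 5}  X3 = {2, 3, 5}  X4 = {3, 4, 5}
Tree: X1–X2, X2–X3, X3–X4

Every vertex of G appears in some bag (union = {1, 2, 3, 4, 5, 6}); every edge is covered by a bag; and for each vertex v the set of bags containing v is connected in the bag tree. The decomposition is therefore valid. The largest bag has 3 vertices, so the width is 2.

Yes; width 2.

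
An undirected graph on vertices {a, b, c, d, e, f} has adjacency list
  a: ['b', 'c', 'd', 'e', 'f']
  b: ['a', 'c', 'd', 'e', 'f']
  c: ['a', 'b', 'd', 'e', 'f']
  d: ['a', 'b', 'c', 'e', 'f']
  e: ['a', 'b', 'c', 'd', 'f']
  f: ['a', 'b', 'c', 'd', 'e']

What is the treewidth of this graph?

A width-5 tree decomposition is:
Bags: B1 = {a, b, c, d, e, f}
Tree: (single bag)
A single bag containing all 6 vertices is trivially a valid decomposition of width 5. For the lower bound, the 6 vertices {a, b, c, d, e, f} are pairwise adjacent, and any tree decomposition puts a clique entirely inside one bag — forcing width ≥ 5. Hence tw(G) = 5 exactly.

5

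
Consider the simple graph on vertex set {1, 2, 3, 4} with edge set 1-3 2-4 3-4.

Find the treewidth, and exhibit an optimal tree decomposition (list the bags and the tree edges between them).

Treewidth 1.
One optimal decomposition is:
Bags: B1 = {1, 3}  B2 = {3, 4}  B3 = {2, 4}
Tree: B1–B2, B2–B3

Each bag holds 2 vertices, so the decomposition has width 1, which upper-bounds the treewidth. Any graph with an edge has treewidth ≥ 1, and G has the edge 3–1. Hence tw(G) = 1 exactly.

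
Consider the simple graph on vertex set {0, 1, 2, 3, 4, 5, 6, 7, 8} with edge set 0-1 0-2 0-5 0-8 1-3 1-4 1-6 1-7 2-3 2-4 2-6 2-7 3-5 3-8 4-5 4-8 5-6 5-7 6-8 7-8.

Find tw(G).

4

A width-4 tree decomposition is:
Bags: B1 = {1, 2, 5, 6, 8}  B2 = {1, 2, 3, 5, 8}  B3 = {0, 1, 2, 5, 8}  B4 = {1, 2, 5, 7, 8}  B5 = {1, 2, 4, 5, 8}
Tree: B1–B2, B2–B3, B3–B4, B4–B5
Each bag holds 5 vertices, so the decomposition has width 4, which upper-bounds the treewidth. For the lower bound: the 5 vertex sets {5,6}, {3,8}, {0,2}, {1}, {7} are disjoint, each induces a connected subgraph, and every pair is joined by at least one edge of G. Contracting each set to a single vertex therefore yields K_{5} as a minor, and since treewidth is minor-monotone, tw(G) ≥ tw(K_{5}) = 4. The upper and lower bounds meet at 4, so that is the treewidth.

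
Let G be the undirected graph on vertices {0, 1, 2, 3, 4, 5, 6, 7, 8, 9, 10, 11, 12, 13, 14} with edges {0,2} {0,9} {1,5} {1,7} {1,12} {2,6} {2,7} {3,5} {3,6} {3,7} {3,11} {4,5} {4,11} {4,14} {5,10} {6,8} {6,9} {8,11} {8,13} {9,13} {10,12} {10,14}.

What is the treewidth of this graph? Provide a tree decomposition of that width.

Treewidth 3.
One optimal decomposition is:
Bags: B1 = {0, 8, 9, 13}  B2 = {0, 6, 8, 9}  B3 = {0, 2, 6, 8}  B4 = {2, 6, 8, 11}  B5 = {2, 3, 6, 11}  B6 = {2, 3, 7, 11}  B7 = {3, 4, 7, 11}  B8 = {3, 4, 5, 7}  B9 = {1, 4, 5, 7}  B10 = {1, 4, 5, 14}  B11 = {1, 5, 10, 14}  B12 = {1, 10, 12, 14}
Tree: B1–B2, B2–B3, B3–B4, B4–B5, B5–B6, B6–B7, B7–B8, B8–B9, B9–B10, B10–B11, B11–B12

Each bag holds 4 vertices, so the decomposition has width 3, which upper-bounds the treewidth. For the lower bound: the 4 vertex sets {0,9,13}, {8}, {6}, {2,3,7,11} are disjoint, each induces a connected subgraph, and every pair is joined by at least one edge of G. Contracting each set to a single vertex therefore yields K_{4} as a minor, and since treewidth is minor-monotone, tw(G) ≥ tw(K_{4}) = 3. Combining the bounds, tw(G) = 3.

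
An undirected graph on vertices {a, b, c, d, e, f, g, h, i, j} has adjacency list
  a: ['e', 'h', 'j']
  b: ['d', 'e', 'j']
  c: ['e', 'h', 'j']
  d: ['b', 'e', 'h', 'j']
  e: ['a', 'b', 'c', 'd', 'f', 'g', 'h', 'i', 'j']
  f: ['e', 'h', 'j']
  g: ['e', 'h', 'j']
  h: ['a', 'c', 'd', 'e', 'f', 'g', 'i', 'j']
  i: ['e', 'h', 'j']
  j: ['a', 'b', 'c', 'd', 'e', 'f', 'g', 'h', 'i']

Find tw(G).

A width-3 tree decomposition is:
Bags: B1 = {e, g, h, j}  B2 = {c, e, h, j}  B3 = {d, e, h, j}  B4 = {a, e, h, j}  B5 = {e, f, h, j}  B6 = {b, d, e, j}  B7 = {e, h, i, j}
Tree: B1–B2, B1–B3, B1–B4, B2–B5, B3–B6, B4–B7
Each bag holds 4 vertices, so the decomposition has width 3, which upper-bounds the treewidth. For the lower bound, the 4 vertices {d, e, h, j} are pairwise adjacent, and any tree decomposition puts a clique entirely inside one bag — forcing width ≥ 3. The upper and lower bounds meet at 3, so that is the treewidth.

3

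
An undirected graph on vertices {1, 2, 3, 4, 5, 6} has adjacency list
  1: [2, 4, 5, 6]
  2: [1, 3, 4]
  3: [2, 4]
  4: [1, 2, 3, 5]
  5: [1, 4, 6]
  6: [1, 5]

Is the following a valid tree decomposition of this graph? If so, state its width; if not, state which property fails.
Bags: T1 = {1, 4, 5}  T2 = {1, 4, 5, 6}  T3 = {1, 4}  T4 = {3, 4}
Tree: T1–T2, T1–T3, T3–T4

A tree decomposition must satisfy three properties: every vertex lies in some bag; for every edge, both endpoints lie together in some bag; and for every vertex, the bags containing it form a connected subtree. Here vertex 2 appears in no bag, so the decomposition is invalid.

No — vertex 2 appears in no bag.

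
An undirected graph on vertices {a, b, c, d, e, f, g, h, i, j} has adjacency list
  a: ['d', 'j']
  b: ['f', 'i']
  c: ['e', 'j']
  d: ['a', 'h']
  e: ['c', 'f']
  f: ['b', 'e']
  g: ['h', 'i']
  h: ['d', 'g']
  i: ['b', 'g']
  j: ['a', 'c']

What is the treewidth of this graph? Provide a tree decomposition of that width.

Treewidth 2.
Bags: B1 = {b, f, i}  B2 = {f, g, i}  B3 = {f, g, h}  B4 = {d, f, h}  B5 = {a, d, f}  B6 = {a, f, j}  B7 = {c, f, j}  B8 = {c, e, f}
Tree: B1–B2, B2–B3, B3–B4, B4–B5, B5–B6, B6–B7, B7–B8

Every bag has size at most 3, so the width is 3 − 1 = 2 and tw(G) ≤ 2. For the lower bound, G contains the cycle f–b–i–g–h–d–a–j–c–e–f, so G is not a forest; only forests have treewidth ≤ 1, hence tw(G) ≥ 2. Therefore the treewidth is 2.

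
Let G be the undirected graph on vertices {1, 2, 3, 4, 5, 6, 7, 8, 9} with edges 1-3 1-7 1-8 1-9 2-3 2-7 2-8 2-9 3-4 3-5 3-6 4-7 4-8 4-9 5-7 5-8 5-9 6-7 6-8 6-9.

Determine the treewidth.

A width-4 tree decomposition is:
Bags: B1 = {1, 3, 7, 8, 9}  B2 = {3, 6, 7, 8, 9}  B3 = {2, 3, 7, 8, 9}  B4 = {3, 4, 7, 8, 9}  B5 = {3, 5, 7, 8, 9}
Tree: B1–B2, B2–B3, B3–B4, B4–B5
Each bag holds 5 vertices, so the decomposition has width 4, which upper-bounds the treewidth. For the lower bound: the 5 vertex sets {1,9}, {3,6}, {2,7}, {8}, {4} are disjoint, each induces a connected subgraph, and every pair is joined by at least one edge of G. Contracting each set to a single vertex therefore yields K_{5} as a minor, and since treewidth is minor-monotone, tw(G) ≥ tw(K_{5}) = 4. Therefore the treewidth is 4.

4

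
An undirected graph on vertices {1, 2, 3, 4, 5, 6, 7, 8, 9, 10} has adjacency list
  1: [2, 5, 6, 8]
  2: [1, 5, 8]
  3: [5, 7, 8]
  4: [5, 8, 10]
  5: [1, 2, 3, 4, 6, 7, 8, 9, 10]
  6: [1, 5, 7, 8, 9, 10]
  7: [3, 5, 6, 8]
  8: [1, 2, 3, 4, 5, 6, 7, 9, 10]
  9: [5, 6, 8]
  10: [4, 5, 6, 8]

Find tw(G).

A width-3 tree decomposition is:
Bags: B1 = {1, 2, 5, 8}  B2 = {1, 5, 6, 8}  B3 = {5, 6, 8, 10}  B4 = {5, 6, 8, 9}  B5 = {4, 5, 8, 10}  B6 = {5, 6, 7, 8}  B7 = {3, 5, 7, 8}
Tree: B1–B2, B2–B3, B3–B4, B3–B5, B4–B6, B6–B7
Every bag has size at most 4, so the width is 4 − 1 = 3 and tw(G) ≤ 3. On the other hand G contains the 4-clique {1, 2, 5, 8}. A clique must lie in a single bag of any decomposition, so no decomposition can have width below 3. Therefore the treewidth is 3.

3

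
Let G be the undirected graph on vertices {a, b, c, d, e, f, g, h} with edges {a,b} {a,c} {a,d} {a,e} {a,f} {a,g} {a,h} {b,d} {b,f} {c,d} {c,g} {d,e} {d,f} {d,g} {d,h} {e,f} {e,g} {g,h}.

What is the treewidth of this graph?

3

A width-3 tree decomposition is:
Bags: B1 = {a, c, d, g}  B2 = {a, d, e, g}  B3 = {a, d, g, h}  B4 = {a, d, e, f}  B5 = {a, b, d, f}
Tree: B1–B2, B2–B3, B2–B4, B4–B5
The largest bag has 4 vertices, giving width 3; this decomposition certifies tw(G) ≤ 3. For the lower bound, the 4 vertices {a, d, e, g} are pairwise adjacent, and any tree decomposition puts a clique entirely inside one bag — forcing width ≥ 3. Combining the bounds, tw(G) = 3.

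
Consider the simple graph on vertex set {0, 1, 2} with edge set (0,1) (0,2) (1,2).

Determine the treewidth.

2

A width-2 tree decomposition is:
Bags: B1 = {0, 1, 2}
Tree: (single bag)
A single bag containing all 3 vertices is trivially a valid decomposition of width 2. Conversely, {0, 1, 2} is a clique of size 3, and the vertices of any clique must share a bag in every tree decomposition; so some bag has ≥ 3 vertices and tw(G) ≥ 2. Therefore the treewidth is 2.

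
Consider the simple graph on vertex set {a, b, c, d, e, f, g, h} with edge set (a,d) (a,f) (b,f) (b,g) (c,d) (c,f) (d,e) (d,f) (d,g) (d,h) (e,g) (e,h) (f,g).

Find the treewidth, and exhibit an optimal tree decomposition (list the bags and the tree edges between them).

The largest bag has 3 vertices, giving width 2; this decomposition certifies tw(G) ≤ 2. For the lower bound, the 3 vertices {d, e, g} are pairwise adjacent, and any tree decomposition puts a clique entirely inside one bag — forcing width ≥ 2. Combining the bounds, tw(G) = 2.

Treewidth 2.
One optimal decomposition is:
Bags: B1 = {d, f, g}  B2 = {a, d, f}  B3 = {c, d, f}  B4 = {d, e, g}  B5 = {d, e, h}  B6 = {b, f, g}
Tree: B1–B2, B1–B3, B1–B4, B4–B5, B1–B6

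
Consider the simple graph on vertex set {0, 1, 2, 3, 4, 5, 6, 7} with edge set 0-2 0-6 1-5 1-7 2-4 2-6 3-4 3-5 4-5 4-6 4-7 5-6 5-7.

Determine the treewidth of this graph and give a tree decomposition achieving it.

Treewidth 2.
One optimal decomposition is:
Bags: B1 = {4, 5, 6}  B2 = {2, 4, 6}  B3 = {4, 5, 7}  B4 = {1, 5, 7}  B5 = {0, 2, 6}  B6 = {3, 4, 5}
Tree: B1–B2, B1–B3, B3–B4, B2–B5, B1–B6

Every bag has size at most 3, so the width is 3 − 1 = 2 and tw(G) ≤ 2. For the lower bound, the 3 vertices {0, 2, 6} are pairwise adjacent, and any tree decomposition puts a clique entirely inside one bag — forcing width ≥ 2. Hence tw(G) = 2 exactly.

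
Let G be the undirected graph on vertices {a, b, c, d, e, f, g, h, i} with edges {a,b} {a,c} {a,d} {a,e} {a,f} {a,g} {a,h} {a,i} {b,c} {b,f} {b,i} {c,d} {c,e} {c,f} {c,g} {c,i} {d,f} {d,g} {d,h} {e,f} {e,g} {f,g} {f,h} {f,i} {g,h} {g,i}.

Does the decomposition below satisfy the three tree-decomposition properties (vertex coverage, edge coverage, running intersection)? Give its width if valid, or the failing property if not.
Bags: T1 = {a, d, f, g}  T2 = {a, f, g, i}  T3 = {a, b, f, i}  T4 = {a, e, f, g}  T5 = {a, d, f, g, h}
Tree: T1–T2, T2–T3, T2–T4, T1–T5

A tree decomposition must satisfy three properties: every vertex lies in some bag; for every edge, both endpoints lie together in some bag; and for every vertex, the bags containing it form a connected subtree. Here vertex c appears in no bag, so the decomposition is invalid.

No — vertex c appears in no bag.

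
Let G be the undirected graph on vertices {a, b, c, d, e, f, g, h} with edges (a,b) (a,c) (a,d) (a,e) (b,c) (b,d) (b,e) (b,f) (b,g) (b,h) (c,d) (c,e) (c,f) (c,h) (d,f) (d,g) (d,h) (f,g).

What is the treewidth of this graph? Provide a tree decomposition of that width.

Every bag has size at most 4, so the width is 4 − 1 = 3 and tw(G) ≤ 3. For the lower bound, the 4 vertices {b, d, f, g} are pairwise adjacent, and any tree decomposition puts a clique entirely inside one bag — forcing width ≥ 3. The upper and lower bounds meet at 3, so that is the treewidth.

Treewidth 3.
One optimal decomposition is:
Bags: B1 = {b, c, d, f}  B2 = {a, b, c, d}  B3 = {b, d, f, g}  B4 = {a, b, c, e}  B5 = {b, c, d, h}
Tree: B1–B2, B1–B3, B2–B4, B2–B5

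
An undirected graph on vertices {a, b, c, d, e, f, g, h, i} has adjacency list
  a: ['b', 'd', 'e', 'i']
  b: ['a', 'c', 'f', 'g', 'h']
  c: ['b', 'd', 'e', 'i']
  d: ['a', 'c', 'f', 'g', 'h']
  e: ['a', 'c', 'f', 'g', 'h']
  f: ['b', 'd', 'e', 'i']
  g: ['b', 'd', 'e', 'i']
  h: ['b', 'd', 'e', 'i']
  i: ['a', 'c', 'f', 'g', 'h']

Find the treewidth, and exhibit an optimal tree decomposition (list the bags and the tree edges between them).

Every bag has size at most 5, so the width is 5 − 1 = 4 and tw(G) ≤ 4. For the lower bound: the 5 vertex sets {d,g}, {e,f}, {c,i}, {b}, {a} are disjoint, each induces a connected subgraph, and every pair is joined by at least one edge of G. Contracting each set to a single vertex therefore yields K_{5} as a minor, and since treewidth is minor-monotone, tw(G) ≥ tw(K_{5}) = 4. Combining the bounds, tw(G) = 4.

Treewidth 4.
One such decomposition:
Bags: B1 = {b, d, e, g, i}  B2 = {b, d, e, f, i}  B3 = {b, c, d, e, i}  B4 = {a, b, d, e, i}  B5 = {b, d, e, h, i}
Tree: B1–B2, B2–B3, B3–B4, B4–B5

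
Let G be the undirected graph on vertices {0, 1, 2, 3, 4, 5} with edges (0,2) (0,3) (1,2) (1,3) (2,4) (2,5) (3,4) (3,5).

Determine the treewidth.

2

A width-2 tree decomposition is:
Bags: B1 = {0, 2, 3}  B2 = {2, 3, 5}  B3 = {2, 3, 4}  B4 = {1, 2, 3}
Tree: B1–B2, B2–B3, B3–B4
Every bag has size at most 3, so the width is 3 − 1 = 2 and tw(G) ≤ 2. For the lower bound, G contains the cycle 0–2–5–3–0, so G is not a forest; only forests have treewidth ≤ 1, hence tw(G) ≥ 2. Hence tw(G) = 2 exactly.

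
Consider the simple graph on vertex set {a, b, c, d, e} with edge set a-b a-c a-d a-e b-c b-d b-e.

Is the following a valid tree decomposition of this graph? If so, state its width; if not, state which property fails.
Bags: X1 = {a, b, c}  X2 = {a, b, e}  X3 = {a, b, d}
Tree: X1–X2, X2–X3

Vertex coverage: the bags together contain {a, b, c, d, e}, the full vertex set. Edge coverage: each edge of G has both endpoints in at least one bag. Running intersection: for every vertex, the bags containing it form a connected subtree. All three properties hold, so this is a valid tree decomposition of width max|bag| − 1 = 2, and hence tw(G) ≤ 2.

Yes; width 2.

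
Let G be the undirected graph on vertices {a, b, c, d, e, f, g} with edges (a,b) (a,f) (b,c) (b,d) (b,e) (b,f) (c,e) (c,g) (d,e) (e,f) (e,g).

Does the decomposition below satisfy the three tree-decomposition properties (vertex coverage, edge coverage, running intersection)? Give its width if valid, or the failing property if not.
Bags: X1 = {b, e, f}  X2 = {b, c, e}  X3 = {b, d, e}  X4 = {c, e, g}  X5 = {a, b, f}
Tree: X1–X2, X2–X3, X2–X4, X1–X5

Checking the three conditions: (i) the bags cover all of {a, b, c, d, e, f, g}; (ii) for each edge, some bag contains both endpoints; (iii) the bags containing any fixed vertex form a subtree. All hold, so the decomposition is valid with width 3 − 1 = 2.

Yes; width 2.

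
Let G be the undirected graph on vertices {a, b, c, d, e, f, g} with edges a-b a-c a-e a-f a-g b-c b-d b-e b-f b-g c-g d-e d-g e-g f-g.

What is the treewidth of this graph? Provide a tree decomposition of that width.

The largest bag has 4 vertices, giving width 3; this decomposition certifies tw(G) ≤ 3. For the lower bound, the 4 vertices {b, d, e, g} are pairwise adjacent, and any tree decomposition puts a clique entirely inside one bag — forcing width ≥ 3. Combining the bounds, tw(G) = 3.

Treewidth 3.
Bags: B1 = {a, b, f, g}  B2 = {a, b, c, g}  B3 = {a, b, e, g}  B4 = {b, d, e, g}
Tree: B1–B2, B2–B3, B3–B4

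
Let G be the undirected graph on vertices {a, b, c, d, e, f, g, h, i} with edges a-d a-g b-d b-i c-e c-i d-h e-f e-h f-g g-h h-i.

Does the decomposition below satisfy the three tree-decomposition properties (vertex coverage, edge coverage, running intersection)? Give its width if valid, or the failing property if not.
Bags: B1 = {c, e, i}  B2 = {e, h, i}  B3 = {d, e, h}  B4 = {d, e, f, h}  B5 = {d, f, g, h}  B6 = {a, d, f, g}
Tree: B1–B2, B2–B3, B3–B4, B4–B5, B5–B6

A tree decomposition must satisfy three properties: every vertex lies in some bag; for every edge, both endpoints lie together in some bag; and for every vertex, the bags containing it form a connected subtree. Here vertex b appears in no bag, so the decomposition is invalid.

No — vertex b appears in no bag.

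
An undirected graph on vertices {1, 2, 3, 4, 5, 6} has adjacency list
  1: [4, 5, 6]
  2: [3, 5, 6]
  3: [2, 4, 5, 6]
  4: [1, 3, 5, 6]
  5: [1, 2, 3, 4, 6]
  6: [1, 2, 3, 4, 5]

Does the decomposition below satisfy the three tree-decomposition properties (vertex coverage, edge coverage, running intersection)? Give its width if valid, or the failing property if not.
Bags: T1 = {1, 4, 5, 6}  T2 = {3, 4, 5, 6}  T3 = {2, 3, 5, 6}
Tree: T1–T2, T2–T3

Yes; width 3.

Every vertex of G appears in some bag (union = {1, 2, 3, 4, 5, 6}); every edge is covered by a bag; and for each vertex v the set of bags containing v is connected in the bag tree. The decomposition is therefore valid. The largest bag has 4 vertices, so the width is 3.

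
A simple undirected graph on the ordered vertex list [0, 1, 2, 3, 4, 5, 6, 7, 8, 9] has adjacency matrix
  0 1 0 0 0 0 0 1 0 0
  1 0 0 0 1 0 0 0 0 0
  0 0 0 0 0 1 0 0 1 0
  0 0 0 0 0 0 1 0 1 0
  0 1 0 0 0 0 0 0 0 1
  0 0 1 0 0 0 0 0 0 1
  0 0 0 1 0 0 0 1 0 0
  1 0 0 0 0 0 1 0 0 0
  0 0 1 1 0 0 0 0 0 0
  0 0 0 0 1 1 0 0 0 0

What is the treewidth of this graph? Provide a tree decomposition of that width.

Treewidth 2.
One optimal decomposition is:
Bags: B1 = {1, 4, 9}  B2 = {1, 5, 9}  B3 = {1, 2, 5}  B4 = {1, 2, 8}  B5 = {1, 3, 8}  B6 = {1, 3, 6}  B7 = {1, 6, 7}  B8 = {0, 1, 7}
Tree: B1–B2, B2–B3, B3–B4, B4–B5, B5–B6, B6–B7, B7–B8

Each bag holds 3 vertices, so the decomposition has width 2, which upper-bounds the treewidth. For the lower bound, G contains the cycle 1–4–9–5–2–8–3–6–7–0–1, so G is not a forest; only forests have treewidth ≤ 1, hence tw(G) ≥ 2. The upper and lower bounds meet at 2, so that is the treewidth.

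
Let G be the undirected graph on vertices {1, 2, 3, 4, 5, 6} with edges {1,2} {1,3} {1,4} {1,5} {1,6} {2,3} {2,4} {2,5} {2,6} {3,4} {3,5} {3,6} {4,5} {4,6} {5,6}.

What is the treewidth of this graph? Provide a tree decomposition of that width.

Treewidth 5.
One optimal decomposition is:
Bags: B1 = {1, 2, 3, 4, 5, 6}
Tree: (single bag)

A single bag containing all 6 vertices is trivially a valid decomposition of width 5. On the other hand G contains the 6-clique {1, 2, 3, 4, 5, 6}. A clique must lie in a single bag of any decomposition, so no decomposition can have width below 5. Hence tw(G) = 5 exactly.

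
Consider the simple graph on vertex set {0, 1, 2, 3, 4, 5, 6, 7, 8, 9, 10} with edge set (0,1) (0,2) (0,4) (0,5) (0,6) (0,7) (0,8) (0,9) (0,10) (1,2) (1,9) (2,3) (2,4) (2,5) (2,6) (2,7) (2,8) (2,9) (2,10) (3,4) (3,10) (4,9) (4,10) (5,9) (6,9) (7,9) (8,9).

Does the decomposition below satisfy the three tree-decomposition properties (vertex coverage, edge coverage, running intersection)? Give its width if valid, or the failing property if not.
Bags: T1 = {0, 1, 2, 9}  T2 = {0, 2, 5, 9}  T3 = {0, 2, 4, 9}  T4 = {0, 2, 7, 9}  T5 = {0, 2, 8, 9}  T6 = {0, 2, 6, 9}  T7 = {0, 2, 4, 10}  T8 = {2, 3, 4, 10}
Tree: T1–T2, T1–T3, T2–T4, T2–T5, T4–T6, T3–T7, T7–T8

Checking the three conditions: (i) the bags cover all of {0, 1, 2, 3, 4, 5, 6, 7, 8, 9, 10}; (ii) for each edge, some bag contains both endpoints; (iii) the bags containing any fixed vertex form a subtree. All hold, so the decomposition is valid with width 4 − 1 = 3.

Yes; width 3.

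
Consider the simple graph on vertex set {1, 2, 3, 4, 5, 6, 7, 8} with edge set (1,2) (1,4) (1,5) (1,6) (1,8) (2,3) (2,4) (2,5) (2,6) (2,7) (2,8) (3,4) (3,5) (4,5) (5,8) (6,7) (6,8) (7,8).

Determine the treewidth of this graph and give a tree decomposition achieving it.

Treewidth 3.
Bags: B1 = {1, 2, 5, 8}  B2 = {1, 2, 6, 8}  B3 = {1, 2, 4, 5}  B4 = {2, 6, 7, 8}  B5 = {2, 3, 4, 5}
Tree: B1–B2, B1–B3, B2–B4, B3–B5

Every bag has size at most 4, so the width is 4 − 1 = 3 and tw(G) ≤ 3. For the lower bound, the 4 vertices {1, 2, 5, 8} are pairwise adjacent, and any tree decomposition puts a clique entirely inside one bag — forcing width ≥ 3. Therefore the treewidth is 3.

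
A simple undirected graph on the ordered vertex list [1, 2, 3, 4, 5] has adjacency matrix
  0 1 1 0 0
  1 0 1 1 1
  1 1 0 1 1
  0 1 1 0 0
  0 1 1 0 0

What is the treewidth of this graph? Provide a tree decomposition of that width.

Each bag holds 3 vertices, so the decomposition has width 2, which upper-bounds the treewidth. On the other hand G contains the 3-clique {1, 2, 3}. A clique must lie in a single bag of any decomposition, so no decomposition can have width below 2. Hence tw(G) = 2 exactly.

Treewidth 2.
One optimal decomposition is:
Bags: B1 = {2, 3, 5}  B2 = {2, 3, 4}  B3 = {1, 2, 3}
Tree: B1–B2, B1–B3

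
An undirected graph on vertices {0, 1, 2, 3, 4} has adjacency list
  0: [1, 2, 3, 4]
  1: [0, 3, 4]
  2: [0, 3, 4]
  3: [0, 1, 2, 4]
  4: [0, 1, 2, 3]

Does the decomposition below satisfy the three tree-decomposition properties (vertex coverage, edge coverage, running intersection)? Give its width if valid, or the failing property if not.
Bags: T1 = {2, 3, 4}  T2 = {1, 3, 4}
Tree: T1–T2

No — vertex 0 appears in no bag.

A tree decomposition must satisfy three properties: every vertex lies in some bag; for every edge, both endpoints lie together in some bag; and for every vertex, the bags containing it form a connected subtree. Here vertex 0 appears in no bag, so the decomposition is invalid.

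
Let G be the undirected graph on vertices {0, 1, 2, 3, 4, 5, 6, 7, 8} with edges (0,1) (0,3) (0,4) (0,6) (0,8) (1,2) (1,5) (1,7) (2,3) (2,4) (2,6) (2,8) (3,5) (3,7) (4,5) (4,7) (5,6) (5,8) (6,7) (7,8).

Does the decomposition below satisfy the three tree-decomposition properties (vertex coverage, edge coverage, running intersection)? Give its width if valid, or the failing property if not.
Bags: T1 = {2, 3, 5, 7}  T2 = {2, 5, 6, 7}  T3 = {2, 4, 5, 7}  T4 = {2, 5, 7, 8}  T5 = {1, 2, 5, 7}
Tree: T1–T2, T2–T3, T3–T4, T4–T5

A tree decomposition must satisfy three properties: every vertex lies in some bag; for every edge, both endpoints lie together in some bag; and for every vertex, the bags containing it form a connected subtree. Here vertex 0 appears in no bag, so the decomposition is invalid.

No — vertex 0 appears in no bag.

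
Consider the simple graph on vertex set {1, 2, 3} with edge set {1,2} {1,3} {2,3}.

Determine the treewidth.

2

A width-2 tree decomposition is:
Bags: B1 = {1, 2, 3}
Tree: (single bag)
A single bag containing all 3 vertices is trivially a valid decomposition of width 2. For the lower bound, the 3 vertices {1, 2, 3} are pairwise adjacent, and any tree decomposition puts a clique entirely inside one bag — forcing width ≥ 2. Therefore the treewidth is 2.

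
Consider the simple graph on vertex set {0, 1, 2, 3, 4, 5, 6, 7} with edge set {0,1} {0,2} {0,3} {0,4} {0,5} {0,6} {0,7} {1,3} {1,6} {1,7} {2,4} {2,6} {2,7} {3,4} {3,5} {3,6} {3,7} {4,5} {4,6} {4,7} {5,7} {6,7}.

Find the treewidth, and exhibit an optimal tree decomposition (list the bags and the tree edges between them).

Each bag holds 5 vertices, so the decomposition has width 4, which upper-bounds the treewidth. On the other hand G contains the 5-clique {0, 2, 4, 6, 7}. A clique must lie in a single bag of any decomposition, so no decomposition can have width below 4. Combining the bounds, tw(G) = 4.

Treewidth 4.
One optimal decomposition is:
Bags: B1 = {0, 2, 4, 6, 7}  B2 = {0, 3, 4, 6, 7}  B3 = {0, 1, 3, 6, 7}  B4 = {0, 3, 4, 5, 7}
Tree: B1–B2, B2–B3, B2–B4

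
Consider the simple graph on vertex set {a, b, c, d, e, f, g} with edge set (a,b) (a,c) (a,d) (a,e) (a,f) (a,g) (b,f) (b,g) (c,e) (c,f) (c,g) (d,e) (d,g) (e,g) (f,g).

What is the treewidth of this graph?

3

A width-3 tree decomposition is:
Bags: B1 = {a, c, e, g}  B2 = {a, c, f, g}  B3 = {a, b, f, g}  B4 = {a, d, e, g}
Tree: B1–B2, B2–B3, B1–B4
The largest bag has 4 vertices, giving width 3; this decomposition certifies tw(G) ≤ 3. On the other hand G contains the 4-clique {a, d, e, g}. A clique must lie in a single bag of any decomposition, so no decomposition can have width below 3. Hence tw(G) = 3 exactly.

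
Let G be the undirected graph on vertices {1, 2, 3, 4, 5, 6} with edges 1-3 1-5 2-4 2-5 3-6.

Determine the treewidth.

A width-1 tree decomposition is:
Bags: B1 = {3, 6}  B2 = {1, 3}  B3 = {1, 5}  B4 = {2, 5}  B5 = {2, 4}
Tree: B1–B2, B2–B3, B3–B4, B4–B5
The largest bag has 2 vertices, giving width 1; this decomposition certifies tw(G) ≤ 1. Any graph with an edge has treewidth ≥ 1, and G has the edge 6–3. Hence tw(G) = 1 exactly.

1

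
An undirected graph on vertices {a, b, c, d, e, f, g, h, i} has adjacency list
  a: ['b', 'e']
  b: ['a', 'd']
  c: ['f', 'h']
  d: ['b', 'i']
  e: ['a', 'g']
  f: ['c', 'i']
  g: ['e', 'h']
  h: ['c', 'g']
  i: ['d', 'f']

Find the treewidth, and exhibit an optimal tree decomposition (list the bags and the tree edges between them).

Treewidth 2.
One such decomposition:
Bags: B1 = {c, f, h}  B2 = {f, h, i}  B3 = {d, h, i}  B4 = {b, d, h}  B5 = {a, b, h}  B6 = {a, e, h}  B7 = {e, g, h}
Tree: B1–B2, B2–B3, B3–B4, B4–B5, B5–B6, B6–B7

Each bag holds 3 vertices, so the decomposition has width 2, which upper-bounds the treewidth. For the lower bound, G contains the cycle h–c–f–i–d–b–a–e–g–h, so G is not a forest; only forests have treewidth ≤ 1, hence tw(G) ≥ 2. The upper and lower bounds meet at 2, so that is the treewidth.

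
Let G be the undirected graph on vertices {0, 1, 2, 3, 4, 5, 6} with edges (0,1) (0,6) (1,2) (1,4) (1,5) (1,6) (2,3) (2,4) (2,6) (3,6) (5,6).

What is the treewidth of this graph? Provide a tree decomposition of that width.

Every bag has size at most 3, so the width is 3 − 1 = 2 and tw(G) ≤ 2. For the lower bound, the 3 vertices {1, 2, 4} are pairwise adjacent, and any tree decomposition puts a clique entirely inside one bag — forcing width ≥ 2. Combining the bounds, tw(G) = 2.

Treewidth 2.
Bags: B1 = {1, 2, 6}  B2 = {2, 3, 6}  B3 = {1, 5, 6}  B4 = {0, 1, 6}  B5 = {1, 2, 4}
Tree: B1–B2, B1–B3, B3–B4, B1–B5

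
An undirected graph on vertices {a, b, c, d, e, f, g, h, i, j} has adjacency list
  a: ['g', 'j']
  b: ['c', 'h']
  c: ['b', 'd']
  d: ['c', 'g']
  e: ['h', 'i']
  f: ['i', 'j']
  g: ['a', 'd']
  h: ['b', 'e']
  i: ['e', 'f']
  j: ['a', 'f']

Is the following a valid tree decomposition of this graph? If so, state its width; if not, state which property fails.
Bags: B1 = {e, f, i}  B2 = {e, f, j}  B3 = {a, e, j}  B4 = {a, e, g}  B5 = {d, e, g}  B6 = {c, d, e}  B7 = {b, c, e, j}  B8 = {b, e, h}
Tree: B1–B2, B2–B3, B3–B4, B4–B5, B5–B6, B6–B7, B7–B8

No — bags containing vertex j are not connected in the tree.

A tree decomposition must satisfy three properties: every vertex lies in some bag; for every edge, both endpoints lie together in some bag; and for every vertex, the bags containing it form a connected subtree. Here bags containing vertex j are not connected in the tree, so the decomposition is invalid.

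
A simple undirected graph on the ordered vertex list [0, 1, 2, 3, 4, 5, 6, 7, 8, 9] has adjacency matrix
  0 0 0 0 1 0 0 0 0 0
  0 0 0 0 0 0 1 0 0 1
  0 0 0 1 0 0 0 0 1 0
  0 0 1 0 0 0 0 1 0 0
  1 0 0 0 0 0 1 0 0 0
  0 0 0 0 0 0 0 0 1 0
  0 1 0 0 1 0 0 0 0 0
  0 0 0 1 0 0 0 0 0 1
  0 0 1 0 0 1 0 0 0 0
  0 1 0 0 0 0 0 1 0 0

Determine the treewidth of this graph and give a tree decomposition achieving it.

Treewidth 1.
One optimal decomposition is:
Bags: B1 = {5, 8}  B2 = {2, 8}  B3 = {2, 3}  B4 = {3, 7}  B5 = {7, 9}  B6 = {1, 9}  B7 = {1, 6}  B8 = {4, 6}  B9 = {0, 4}
Tree: B1–B2, B2–B3, B3–B4, B4–B5, B5–B6, B6–B7, B7–B8, B8–B9

Each bag holds 2 vertices, so the decomposition has width 1, which upper-bounds the treewidth. Any graph with an edge has treewidth ≥ 1, and G has the edge 5–8. Hence tw(G) = 1 exactly.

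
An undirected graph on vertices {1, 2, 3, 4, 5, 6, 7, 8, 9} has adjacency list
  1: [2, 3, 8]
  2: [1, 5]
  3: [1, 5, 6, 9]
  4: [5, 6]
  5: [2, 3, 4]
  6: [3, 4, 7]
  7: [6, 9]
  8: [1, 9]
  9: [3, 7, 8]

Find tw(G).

A width-3 tree decomposition is:
Bags: B1 = {1, 7, 8, 9}  B2 = {1, 3, 7, 9}  B3 = {1, 3, 6, 7}  B4 = {1, 2, 3, 6}  B5 = {2, 3, 5, 6}  B6 = {2, 4, 5, 6}
Tree: B1–B2, B2–B3, B3–B4, B4–B5, B5–B6
The largest bag has 4 vertices, giving width 3; this decomposition certifies tw(G) ≤ 3. For the lower bound: the 4 vertex sets {7,8,9}, {1}, {3}, {2,4,5,6} are disjoint, each induces a connected subgraph, and every pair is joined by at least one edge of G. Contracting each set to a single vertex therefore yields K_{4} as a minor, and since treewidth is minor-monotone, tw(G) ≥ tw(K_{4}) = 3. Therefore the treewidth is 3.

3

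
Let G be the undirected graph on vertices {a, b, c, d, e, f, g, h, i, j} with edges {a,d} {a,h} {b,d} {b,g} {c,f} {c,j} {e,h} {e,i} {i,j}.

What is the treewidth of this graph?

1

A width-1 tree decomposition is:
Bags: B1 = {b, g}  B2 = {b, d}  B3 = {a, d}  B4 = {a, h}  B5 = {e, h}  B6 = {e, i}  B7 = {i, j}  B8 = {c, j}  B9 = {c, f}
Tree: B1–B2, B2–B3, B3–B4, B4–B5, B5–B6, B6–B7, B7–B8, B8–B9
The largest bag has 2 vertices, giving width 1; this decomposition certifies tw(G) ≤ 1. Since G has at least one edge (e.g. g–b), it is not an edgeless graph, so tw(G) ≥ 1. Combining the bounds, tw(G) = 1.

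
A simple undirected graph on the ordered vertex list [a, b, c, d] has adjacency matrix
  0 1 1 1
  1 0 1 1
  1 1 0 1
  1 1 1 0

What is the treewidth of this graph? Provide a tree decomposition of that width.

Treewidth 3.
One such decomposition:
Bags: B1 = {a, b, c, d}
Tree: (single bag)

With just one bag of size 4, the width is 4 − 1 = 3, so tw(G) ≤ 3. On the other hand G contains the 4-clique {a, b, c, d}. A clique must lie in a single bag of any decomposition, so no decomposition can have width below 3. Hence tw(G) = 3 exactly.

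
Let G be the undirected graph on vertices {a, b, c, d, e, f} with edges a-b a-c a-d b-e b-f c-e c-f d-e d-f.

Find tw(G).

3

A width-3 tree decomposition is:
Bags: B1 = {b, c, d, e}  B2 = {b, c, d, f}  B3 = {a, b, c, d}
Tree: B1–B2, B2–B3
Each bag holds 4 vertices, so the decomposition has width 3, which upper-bounds the treewidth. For the lower bound: the 4 vertex sets {b,e}, {d,f}, {c}, {a} are disjoint, each induces a connected subgraph, and every pair is joined by at least one edge of G. Contracting each set to a single vertex therefore yields K_{4} as a minor, and since treewidth is minor-monotone, tw(G) ≥ tw(K_{4}) = 3. Combining the bounds, tw(G) = 3.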